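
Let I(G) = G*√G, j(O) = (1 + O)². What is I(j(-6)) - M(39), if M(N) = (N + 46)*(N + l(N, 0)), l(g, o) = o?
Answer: -3190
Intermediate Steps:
I(G) = G^(3/2)
M(N) = N*(46 + N) (M(N) = (N + 46)*(N + 0) = (46 + N)*N = N*(46 + N))
I(j(-6)) - M(39) = ((1 - 6)²)^(3/2) - 39*(46 + 39) = ((-5)²)^(3/2) - 39*85 = 25^(3/2) - 1*3315 = 125 - 3315 = -3190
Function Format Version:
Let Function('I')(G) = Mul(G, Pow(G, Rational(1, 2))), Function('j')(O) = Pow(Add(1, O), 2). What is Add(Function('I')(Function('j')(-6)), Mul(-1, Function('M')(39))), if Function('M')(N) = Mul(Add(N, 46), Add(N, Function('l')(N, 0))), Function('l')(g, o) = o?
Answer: -3190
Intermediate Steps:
Function('I')(G) = Pow(G, Rational(3, 2))
Function('M')(N) = Mul(N, Add(46, N)) (Function('M')(N) = Mul(Add(N, 46), Add(N, 0)) = Mul(Add(46, N), N) = Mul(N, Add(46, N)))
Add(Function('I')(Function('j')(-6)), Mul(-1, Function('M')(39))) = Add(Pow(Pow(Add(1, -6), 2), Rational(3, 2)), Mul(-1, Mul(39, Add(46, 39)))) = Add(Pow(Pow(-5, 2), Rational(3, 2)), Mul(-1, Mul(39, 85))) = Add(Pow(25, Rational(3, 2)), Mul(-1, 3315)) = Add(125, -3315) = -3190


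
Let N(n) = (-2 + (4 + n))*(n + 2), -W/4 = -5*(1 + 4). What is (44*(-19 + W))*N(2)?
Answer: 57024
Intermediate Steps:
W = 100 (W = -(-20)*(1 + 4) = -(-20)*5 = -4*(-25) = 100)
N(n) = (2 + n)**2 (N(n) = (2 + n)*(2 + n) = (2 + n)**2)
(44*(-19 + W))*N(2) = (44*(-19 + 100))*(2 + 2)**2 = (44*81)*4**2 = 3564*16 = 57024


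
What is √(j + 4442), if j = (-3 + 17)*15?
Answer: 2*√1163 ≈ 68.206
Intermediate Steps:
j = 210 (j = 14*15 = 210)
√(j + 4442) = √(210 + 4442) = √4652 = 2*√1163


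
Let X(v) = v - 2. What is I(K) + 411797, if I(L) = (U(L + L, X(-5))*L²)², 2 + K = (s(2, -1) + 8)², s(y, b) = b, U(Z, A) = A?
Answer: 239516166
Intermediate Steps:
X(v) = -2 + v
K = 47 (K = -2 + (-1 + 8)² = -2 + 7² = -2 + 49 = 47)
I(L) = 49*L⁴ (I(L) = ((-2 - 5)*L²)² = (-7*L²)² = 49*L⁴)
I(K) + 411797 = 49*47⁴ + 411797 = 49*4879681 + 411797 = 239104369 + 411797 = 239516166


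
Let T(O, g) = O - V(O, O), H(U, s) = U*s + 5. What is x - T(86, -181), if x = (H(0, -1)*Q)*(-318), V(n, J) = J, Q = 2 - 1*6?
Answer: 6360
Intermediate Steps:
Q = -4 (Q = 2 - 6 = -4)
H(U, s) = 5 + U*s
x = 6360 (x = ((5 + 0*(-1))*(-4))*(-318) = ((5 + 0)*(-4))*(-318) = (5*(-4))*(-318) = -20*(-318) = 6360)
T(O, g) = 0 (T(O, g) = O - O = 0)
x - T(86, -181) = 6360 - 1*0 = 6360 + 0 = 6360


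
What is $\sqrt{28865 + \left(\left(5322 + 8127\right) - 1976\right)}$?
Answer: $9 \sqrt{498} \approx 200.84$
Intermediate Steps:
$\sqrt{28865 + \left(\left(5322 + 8127\right) - 1976\right)} = \sqrt{28865 + \left(13449 - 1976\right)} = \sqrt{28865 + 11473} = \sqrt{40338} = 9 \sqrt{498}$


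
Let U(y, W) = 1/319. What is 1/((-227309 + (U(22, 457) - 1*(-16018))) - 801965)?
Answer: -319/323228663 ≈ -9.8692e-7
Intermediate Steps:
U(y, W) = 1/319
1/((-227309 + (U(22, 457) - 1*(-16018))) - 801965) = 1/((-227309 + (1/319 - 1*(-16018))) - 801965) = 1/((-227309 + (1/319 + 16018)) - 801965) = 1/((-227309 + 5109743/319) - 801965) = 1/(-67401828/319 - 801965) = 1/(-323228663/319) = -319/323228663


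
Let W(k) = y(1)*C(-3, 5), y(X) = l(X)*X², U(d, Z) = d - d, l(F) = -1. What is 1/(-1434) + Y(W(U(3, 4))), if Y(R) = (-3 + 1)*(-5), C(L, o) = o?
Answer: 14339/1434 ≈ 9.9993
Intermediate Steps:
U(d, Z) = 0
y(X) = -X²
W(k) = -5 (W(k) = -1*1²*5 = -1*1*5 = -1*5 = -5)
Y(R) = 10 (Y(R) = -2*(-5) = 10)
1/(-1434) + Y(W(U(3, 4))) = 1/(-1434) + 10 = -1/1434 + 10 = 14339/1434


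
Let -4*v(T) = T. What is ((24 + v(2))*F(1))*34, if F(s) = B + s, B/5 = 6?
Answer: 24769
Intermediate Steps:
B = 30 (B = 5*6 = 30)
v(T) = -T/4
F(s) = 30 + s
((24 + v(2))*F(1))*34 = ((24 - ¼*2)*(30 + 1))*34 = ((24 - ½)*31)*34 = ((47/2)*31)*34 = (1457/2)*34 = 24769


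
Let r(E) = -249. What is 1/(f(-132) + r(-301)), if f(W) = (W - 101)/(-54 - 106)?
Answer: -160/39607 ≈ -0.0040397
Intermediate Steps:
f(W) = 101/160 - W/160 (f(W) = (-101 + W)/(-160) = (-101 + W)*(-1/160) = 101/160 - W/160)
1/(f(-132) + r(-301)) = 1/((101/160 - 1/160*(-132)) - 249) = 1/((101/160 + 33/40) - 249) = 1/(233/160 - 249) = 1/(-39607/160) = -160/39607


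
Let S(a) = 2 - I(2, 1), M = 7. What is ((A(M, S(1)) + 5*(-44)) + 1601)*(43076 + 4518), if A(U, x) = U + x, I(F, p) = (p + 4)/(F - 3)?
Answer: 66393630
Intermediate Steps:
I(F, p) = (4 + p)/(-3 + F)
S(a) = 7 (S(a) = 2 - (4 + 1)/(-3 + 2) = 2 - 5/(-1) = 2 - (-1)*5 = 2 - 1*(-5) = 2 + 5 = 7)
((A(M, S(1)) + 5*(-44)) + 1601)*(43076 + 4518) = (((7 + 7) + 5*(-44)) + 1601)*(43076 + 4518) = ((14 - 220) + 1601)*47594 = (-206 + 1601)*47594 = 1395*47594 = 66393630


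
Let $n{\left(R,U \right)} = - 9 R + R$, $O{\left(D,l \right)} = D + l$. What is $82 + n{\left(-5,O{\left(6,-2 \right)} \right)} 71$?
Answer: $2922$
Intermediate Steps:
$n{\left(R,U \right)} = - 8 R$
$82 + n{\left(-5,O{\left(6,-2 \right)} \right)} 71 = 82 + \left(-8\right) \left(-5\right) 71 = 82 + 40 \cdot 71 = 82 + 2840 = 2922$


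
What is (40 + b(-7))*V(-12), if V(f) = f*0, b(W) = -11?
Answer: 0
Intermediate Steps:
V(f) = 0
(40 + b(-7))*V(-12) = (40 - 11)*0 = 29*0 = 0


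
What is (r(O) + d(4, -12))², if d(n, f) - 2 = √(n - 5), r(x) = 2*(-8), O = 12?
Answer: (14 - I)² ≈ 195.0 - 28.0*I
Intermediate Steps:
r(x) = -16
d(n, f) = 2 + √(-5 + n) (d(n, f) = 2 + √(n - 5) = 2 + √(-5 + n))
(r(O) + d(4, -12))² = (-16 + (2 + √(-5 + 4)))² = (-16 + (2 + √(-1)))² = (-16 + (2 + I))² = (-14 + I)²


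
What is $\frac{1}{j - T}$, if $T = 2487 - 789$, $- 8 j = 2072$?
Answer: $- \frac{1}{1957} \approx -0.00051099$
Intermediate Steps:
$j = -259$ ($j = \left(- \frac{1}{8}\right) 2072 = -259$)
$T = 1698$
$\frac{1}{j - T} = \frac{1}{-259 - 1698} = \frac{1}{-1957} = - \frac{1}{1957}$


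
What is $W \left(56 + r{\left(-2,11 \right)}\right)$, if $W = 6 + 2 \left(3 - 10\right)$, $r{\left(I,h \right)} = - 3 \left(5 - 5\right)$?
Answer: $-448$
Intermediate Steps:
$r{\left(I,h \right)} = 0$ ($r{\left(I,h \right)} = \left(-3\right) 0 = 0$)
$W = -8$ ($W = 6 + 2 \left(3 - 10\right) = 6 + 2 \left(-7\right) = 6 - 14 = -8$)
$W \left(56 + r{\left(-2,11 \right)}\right) = - 8 \left(56 + 0\right) = \left(-8\right) 56 = -448$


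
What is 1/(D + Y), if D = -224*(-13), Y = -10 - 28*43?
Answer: 1/1698 ≈ 0.00058893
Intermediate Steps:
Y = -1214 (Y = -10 - 1204 = -1214)
D = 2912
1/(D + Y) = 1/(2912 - 1214) = 1/1698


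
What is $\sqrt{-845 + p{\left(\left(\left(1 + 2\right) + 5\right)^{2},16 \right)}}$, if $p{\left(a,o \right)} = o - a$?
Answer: $i \sqrt{893} \approx 29.883 i$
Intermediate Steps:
$\sqrt{-845 + p{\left(\left(\left(1 + 2\right) + 5\right)^{2},16 \right)}} = \sqrt{-845 + \left(16 - \left(\left(1 + 2\right) + 5\right)^{2}\right)} = \sqrt{-845 + \left(16 - \left(3 + 5\right)^{2}\right)} = \sqrt{-845 + \left(16 - 8^{2}\right)} = \sqrt{-845 + \left(16 - 64\right)} = \sqrt{-845 - 48} = \sqrt{-893} = i \sqrt{893}$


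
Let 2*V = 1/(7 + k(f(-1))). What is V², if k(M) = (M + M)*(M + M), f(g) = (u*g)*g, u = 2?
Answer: 1/2116 ≈ 0.00047259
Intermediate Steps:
f(g) = 2*g² (f(g) = (2*g)*g = 2*g²)
k(M) = 4*M² (k(M) = (2*M)*(2*M) = 4*M²)
V = 1/46 (V = 1/(2*(7 + 4*(2*(-1)²)²)) = 1/(2*(7 + 4*(2*1)²)) = 1/(2*(7 + 4*2²)) = 1/(2*(7 + 4*4)) = 1/(2*(7 + 16)) = (½)/23 = (½)*(1/23) = 1/46 ≈ 0.021739)
V² = (1/46)² = 1/2116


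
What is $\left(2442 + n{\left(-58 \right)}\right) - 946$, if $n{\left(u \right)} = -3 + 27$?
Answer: $1520$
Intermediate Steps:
$n{\left(u \right)} = 24$
$\left(2442 + n{\left(-58 \right)}\right) - 946 = \left(2442 + 24\right) - 946 = 2466 - 946 = 1520$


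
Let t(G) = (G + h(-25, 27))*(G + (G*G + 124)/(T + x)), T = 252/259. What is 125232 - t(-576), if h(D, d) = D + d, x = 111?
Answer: 6197953144/4143 ≈ 1.4960e+6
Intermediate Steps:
T = 36/37 (T = 252*(1/259) = 36/37 ≈ 0.97297)
t(G) = (2 + G)*(4588/4143 + G + 37*G**2/4143) (t(G) = (G + (-25 + 27))*(G + (G*G + 124)/(36/37 + 111)) = (G + 2)*(G + (G**2 + 124)/(4143/37)) = (2 + G)*(G + (124 + G**2)*(37/4143)) = (2 + G)*(G + (4588/4143 + 37*G**2/4143)) = (2 + G)*(4588/4143 + G + 37*G**2/4143))
125232 - t(-576) = 125232 - (9176/4143 + (37/4143)*(-576)**3 + (4217/4143)*(-576)**2 + (12874/4143)*(-576)) = 125232 - (9176/4143 + (37/4143)*(-191102976) + (4217/4143)*331776 - 2471808/1381) = 125232 - (9176/4143 - 2356936704/1381 + 466366464/1381 - 2471808/1381) = 125232 - 1*(-5679116968/4143) = 125232 + 5679116968/4143 = 6197953144/4143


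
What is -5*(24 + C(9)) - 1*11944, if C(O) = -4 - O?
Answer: -11999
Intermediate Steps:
-5*(24 + C(9)) - 1*11944 = -5*(24 + (-4 - 1*9)) - 1*11944 = -5*(24 + (-4 - 9)) - 11944 = -5*(24 - 13) - 11944 = -5*11 - 11944 = -55 - 11944 = -11999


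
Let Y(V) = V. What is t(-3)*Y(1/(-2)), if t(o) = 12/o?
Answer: 2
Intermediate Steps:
t(-3)*Y(1/(-2)) = (12/(-3))/(-2) = (12*(-⅓))*(-½) = -4*(-½) = 2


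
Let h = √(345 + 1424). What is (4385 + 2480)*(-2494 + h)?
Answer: -17121310 + 6865*√1769 ≈ -1.6833e+7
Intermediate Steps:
h = √1769 ≈ 42.059
(4385 + 2480)*(-2494 + h) = (4385 + 2480)*(-2494 + √1769) = 6865*(-2494 + √1769) = -17121310 + 6865*√1769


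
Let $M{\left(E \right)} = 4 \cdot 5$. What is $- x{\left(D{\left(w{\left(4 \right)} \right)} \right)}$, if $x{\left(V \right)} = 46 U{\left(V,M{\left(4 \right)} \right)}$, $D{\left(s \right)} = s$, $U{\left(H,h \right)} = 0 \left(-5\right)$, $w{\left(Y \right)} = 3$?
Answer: $0$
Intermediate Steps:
$M{\left(E \right)} = 20$
$U{\left(H,h \right)} = 0$
$x{\left(V \right)} = 0$ ($x{\left(V \right)} = 46 \cdot 0 = 0$)
$- x{\left(D{\left(w{\left(4 \right)} \right)} \right)} = \left(-1\right) 0 = 0$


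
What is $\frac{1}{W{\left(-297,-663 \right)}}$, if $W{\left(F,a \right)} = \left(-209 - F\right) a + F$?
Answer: $- \frac{1}{58641} \approx -1.7053 \cdot 10^{-5}$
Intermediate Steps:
$W{\left(F,a \right)} = F + a \left(-209 - F\right)$ ($W{\left(F,a \right)} = a \left(-209 - F\right) + F = F + a \left(-209 - F\right)$)
$\frac{1}{W{\left(-297,-663 \right)}} = \frac{1}{-297 - -138567 - \left(-297\right) \left(-663\right)} = \frac{1}{-297 + 138567 - 196911} = \frac{1}{-58641} = - \frac{1}{58641}$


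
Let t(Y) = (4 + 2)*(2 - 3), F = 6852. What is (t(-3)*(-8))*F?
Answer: 328896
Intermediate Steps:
t(Y) = -6 (t(Y) = 6*(-1) = -6)
(t(-3)*(-8))*F = -6*(-8)*6852 = 48*6852 = 328896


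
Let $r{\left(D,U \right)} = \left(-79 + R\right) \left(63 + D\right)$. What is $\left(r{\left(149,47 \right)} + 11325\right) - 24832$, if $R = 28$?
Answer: $-24319$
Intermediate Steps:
$r{\left(D,U \right)} = -3213 - 51 D$ ($r{\left(D,U \right)} = \left(-79 + 28\right) \left(63 + D\right) = - 51 \left(63 + D\right) = -3213 - 51 D$)
$\left(r{\left(149,47 \right)} + 11325\right) - 24832 = \left(\left(-3213 - 7599\right) + 11325\right) - 24832 = \left(-10812 + 11325\right) - 24832 = 513 - 24832 = -24319$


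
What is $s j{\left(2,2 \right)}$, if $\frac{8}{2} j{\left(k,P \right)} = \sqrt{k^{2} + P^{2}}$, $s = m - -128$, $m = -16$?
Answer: $56 \sqrt{2} \approx 79.196$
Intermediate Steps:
$s = 112$ ($s = -16 - -128 = -16 + 128 = 112$)
$j{\left(k,P \right)} = \frac{\sqrt{P^{2} + k^{2}}}{4}$ ($j{\left(k,P \right)} = \frac{\sqrt{k^{2} + P^{2}}}{4} = \frac{\sqrt{P^{2} + k^{2}}}{4}$)
$s j{\left(2,2 \right)} = 112 \frac{\sqrt{2^{2} + 2^{2}}}{4} = 112 \frac{\sqrt{4 + 4}}{4} = 112 \frac{\sqrt{8}}{4} = 112 \frac{2 \sqrt{2}}{4} = 112 \frac{\sqrt{2}}{2} = 56 \sqrt{2}$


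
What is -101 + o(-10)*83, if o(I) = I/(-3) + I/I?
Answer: 776/3 ≈ 258.67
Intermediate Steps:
o(I) = 1 - I/3 (o(I) = I*(-1/3) + 1 = -I/3 + 1 = 1 - I/3)
-101 + o(-10)*83 = -101 + (1 - 1/3*(-10))*83 = -101 + (1 + 10/3)*83 = -101 + (13/3)*83 = -101 + 1079/3 = 776/3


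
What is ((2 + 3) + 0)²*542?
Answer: 13550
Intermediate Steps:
((2 + 3) + 0)²*542 = (5 + 0)²*542 = 5²*542 = 25*542 = 13550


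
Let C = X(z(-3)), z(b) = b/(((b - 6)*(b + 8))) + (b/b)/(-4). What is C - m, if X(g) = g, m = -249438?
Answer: 14966269/60 ≈ 2.4944e+5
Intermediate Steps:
z(b) = -1/4 + b/((-6 + b)*(8 + b)) (z(b) = b/(((-6 + b)*(8 + b))) + 1*(-1/4) = b*(1/((-6 + b)*(8 + b))) - 1/4 = b/((-6 + b)*(8 + b)) - 1/4 = -1/4 + b/((-6 + b)*(8 + b)))
C = -11/60 (C = (48 - 1*(-3)**2 + 2*(-3))/(4*(-48 + (-3)**2 + 2*(-3))) = (48 - 1*9 - 6)/(4*(-48 + 9 - 6)) = (1/4)*(48 - 9 - 6)/(-45) = (1/4)*(-1/45)*33 = -11/60 ≈ -0.18333)
C - m = -11/60 - 1*(-249438) = -11/60 + 249438 = 14966269/60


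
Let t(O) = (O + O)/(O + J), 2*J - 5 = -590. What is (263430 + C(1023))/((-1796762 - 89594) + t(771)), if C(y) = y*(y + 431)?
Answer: -69816021/75218317 ≈ -0.92818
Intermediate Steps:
J = -585/2 (J = 5/2 + (½)*(-590) = 5/2 - 295 = -585/2 ≈ -292.50)
t(O) = 2*O/(-585/2 + O) (t(O) = (O + O)/(O - 585/2) = (2*O)/(-585/2 + O) = 2*O/(-585/2 + O))
C(y) = y*(431 + y)
(263430 + C(1023))/((-1796762 - 89594) + t(771)) = (263430 + 1023*(431 + 1023))/((-1796762 - 89594) + 4*771/(-585 + 2*771)) = (263430 + 1023*1454)/(-1886356 + 4*771/(-585 + 1542)) = (263430 + 1487442)/(-1886356 + 4*771/957) = 1750872/(-1886356 + 4*771*(1/957)) = 1750872/(-1886356 + 1028/319) = 1750872/(-601746536/319) = 1750872*(-319/601746536) = -69816021/75218317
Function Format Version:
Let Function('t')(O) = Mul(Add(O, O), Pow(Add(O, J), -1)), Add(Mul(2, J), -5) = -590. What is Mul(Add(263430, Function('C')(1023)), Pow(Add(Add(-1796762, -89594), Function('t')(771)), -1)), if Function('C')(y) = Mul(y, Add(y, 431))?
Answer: Rational(-69816021, 75218317) ≈ -0.92818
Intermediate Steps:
J = Rational(-585, 2) (J = Add(Rational(5, 2), Mul(Rational(1, 2), -590)) = Add(Rational(5, 2), -295) = Rational(-585, 2) ≈ -292.50)
Function('t')(O) = Mul(2, O, Pow(Add(Rational(-585, 2), O), -1)) (Function('t')(O) = Mul(Add(O, O), Pow(Add(O, Rational(-585, 2)), -1)) = Mul(Mul(2, O), Pow(Add(Rational(-585, 2), O), -1)) = Mul(2, O, Pow(Add(Rational(-585, 2), O), -1)))
Function('C')(y) = Mul(y, Add(431, y))
Mul(Add(263430, Function('C')(1023)), Pow(Add(Add(-1796762, -89594), Function('t')(771)), -1)) = Mul(Add(263430, Mul(1023, Add(431, 1023))), Pow(Add(Add(-1796762, -89594), Mul(4, 771, Pow(Add(-585, Mul(2, 771)), -1))), -1)) = Mul(Add(263430, Mul(1023, 1454)), Pow(Add(-1886356, Mul(4, 771, Pow(Add(-585, 1542), -1))), -1)) = Mul(Add(263430, 1487442), Pow(Add(-1886356, Mul(4, 771, Pow(957, -1))), -1)) = Mul(1750872, Pow(Add(-1886356, Mul(4, 771, Rational(1, 957))), -1)) = Mul(1750872, Pow(Add(-1886356, Rational(1028, 319)), -1)) = Mul(1750872, Pow(Rational(-601746536, 319), -1)) = Mul(1750872, Rational(-319, 601746536)) = Rational(-69816021, 75218317)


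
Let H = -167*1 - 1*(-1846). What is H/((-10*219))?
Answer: -23/30 ≈ -0.76667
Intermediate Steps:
H = 1679 (H = -167 + 1846 = 1679)
H/((-10*219)) = 1679/((-10*219)) = 1679/(-2190) = 1679*(-1/2190) = -23/30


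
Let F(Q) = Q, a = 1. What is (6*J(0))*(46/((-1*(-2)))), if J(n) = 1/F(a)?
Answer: 138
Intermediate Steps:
J(n) = 1 (J(n) = 1/1 = 1)
(6*J(0))*(46/((-1*(-2)))) = (6*1)*(46/((-1*(-2)))) = 6*(46/2) = 6*(46*(½)) = 6*23 = 138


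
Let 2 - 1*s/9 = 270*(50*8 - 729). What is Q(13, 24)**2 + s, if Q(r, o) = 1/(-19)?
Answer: 288615169/361 ≈ 7.9949e+5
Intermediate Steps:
Q(r, o) = -1/19
s = 799488 (s = 18 - 2430*(50*8 - 729) = 18 - 2430*(400 - 729) = 18 - 2430*(-329) = 18 - 9*(-88830) = 18 + 799470 = 799488)
Q(13, 24)**2 + s = (-1/19)**2 + 799488 = 1/361 + 799488 = 288615169/361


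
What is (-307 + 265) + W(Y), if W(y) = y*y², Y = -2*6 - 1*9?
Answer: -9303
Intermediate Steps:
Y = -21 (Y = -12 - 9 = -21)
W(y) = y³
(-307 + 265) + W(Y) = (-307 + 265) + (-21)³ = -42 - 9261 = -9303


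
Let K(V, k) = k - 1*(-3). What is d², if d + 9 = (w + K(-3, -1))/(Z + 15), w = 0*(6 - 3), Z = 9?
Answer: 11449/144 ≈ 79.507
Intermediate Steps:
K(V, k) = 3 + k (K(V, k) = k + 3 = 3 + k)
w = 0 (w = 0*3 = 0)
d = -107/12 (d = -9 + (0 + (3 - 1))/(9 + 15) = -9 + (0 + 2)/24 = -9 + 2*(1/24) = -9 + 1/12 = -107/12 ≈ -8.9167)
d² = (-107/12)² = 11449/144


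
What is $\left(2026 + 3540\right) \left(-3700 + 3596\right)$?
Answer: $-578864$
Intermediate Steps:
$\left(2026 + 3540\right) \left(-3700 + 3596\right) = 5566 \left(-104\right) = -578864$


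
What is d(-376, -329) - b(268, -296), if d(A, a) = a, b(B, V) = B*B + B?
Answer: -72421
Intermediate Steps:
b(B, V) = B + B² (b(B, V) = B² + B = B + B²)
d(-376, -329) - b(268, -296) = -329 - 268*(1 + 268) = -329 - 268*269 = -329 - 1*72092 = -329 - 72092 = -72421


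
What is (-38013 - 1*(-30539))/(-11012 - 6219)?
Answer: 7474/17231 ≈ 0.43375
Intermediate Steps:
(-38013 - 1*(-30539))/(-11012 - 6219) = (-38013 + 30539)/(-17231) = -7474*(-1/17231) = 7474/17231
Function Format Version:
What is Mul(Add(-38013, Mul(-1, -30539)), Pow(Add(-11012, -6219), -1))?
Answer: Rational(7474, 17231) ≈ 0.43375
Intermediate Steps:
Mul(Add(-38013, Mul(-1, -30539)), Pow(Add(-11012, -6219), -1)) = Mul(Add(-38013, 30539), Pow(-17231, -1)) = Mul(-7474, Rational(-1, 17231)) = Rational(7474, 17231)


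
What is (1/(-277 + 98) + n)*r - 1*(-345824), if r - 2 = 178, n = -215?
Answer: 54975016/179 ≈ 3.0712e+5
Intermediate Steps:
r = 180 (r = 2 + 178 = 180)
(1/(-277 + 98) + n)*r - 1*(-345824) = (1/(-277 + 98) - 215)*180 - 1*(-345824) = (1/(-179) - 215)*180 + 345824 = (-1/179 - 215)*180 + 345824 = -38486/179*180 + 345824 = -6927480/179 + 345824 = 54975016/179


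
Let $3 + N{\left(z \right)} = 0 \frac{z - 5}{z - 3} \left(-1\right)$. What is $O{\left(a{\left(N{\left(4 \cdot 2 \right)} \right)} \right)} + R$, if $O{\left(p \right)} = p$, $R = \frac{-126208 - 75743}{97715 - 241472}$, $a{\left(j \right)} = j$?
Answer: $- \frac{25480}{15973} \approx -1.5952$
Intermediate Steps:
$N{\left(z \right)} = -3$ ($N{\left(z \right)} = -3 + 0 \frac{z - 5}{z - 3} \left(-1\right) = -3 + 0 \frac{-5 + z}{-3 + z} \left(-1\right) = -3 + 0 \left(-1\right) = -3 + 0 = -3$)
$R = \frac{22439}{15973}$ ($R = - \frac{201951}{-143757} = \left(-201951\right) \left(- \frac{1}{143757}\right) = \frac{22439}{15973} \approx 1.4048$)
$O{\left(a{\left(N{\left(4 \cdot 2 \right)} \right)} \right)} + R = -3 + \frac{22439}{15973} = - \frac{25480}{15973}$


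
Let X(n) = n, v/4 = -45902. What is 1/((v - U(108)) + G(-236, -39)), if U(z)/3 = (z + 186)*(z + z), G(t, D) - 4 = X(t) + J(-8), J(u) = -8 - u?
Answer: -1/374352 ≈ -2.6713e-6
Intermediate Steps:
v = -183608 (v = 4*(-45902) = -183608)
G(t, D) = 4 + t (G(t, D) = 4 + (t + (-8 - 1*(-8))) = 4 + (t + (-8 + 8)) = 4 + (t + 0) = 4 + t)
U(z) = 6*z*(186 + z) (U(z) = 3*((z + 186)*(z + z)) = 3*((186 + z)*(2*z)) = 3*(2*z*(186 + z)) = 6*z*(186 + z))
1/((v - U(108)) + G(-236, -39)) = 1/((-183608 - 6*108*(186 + 108)) + (4 - 236)) = 1/((-183608 - 6*108*294) - 232) = 1/((-183608 - 1*190512) - 232) = 1/((-183608 - 190512) - 232) = 1/(-374120 - 232) = 1/(-374352) = -1/374352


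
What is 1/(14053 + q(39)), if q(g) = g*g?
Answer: 1/15574 ≈ 6.4210e-5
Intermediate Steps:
q(g) = g²
1/(14053 + q(39)) = 1/(14053 + 39²) = 1/(14053 + 1521) = 1/15574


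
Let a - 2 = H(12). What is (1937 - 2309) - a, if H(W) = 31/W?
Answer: -4519/12 ≈ -376.58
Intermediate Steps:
a = 55/12 (a = 2 + 31/12 = 55/12 ≈ 4.5833)
(1937 - 2309) - a = (1937 - 2309) - 1*55/12 = -372 - 55/12 = -4519/12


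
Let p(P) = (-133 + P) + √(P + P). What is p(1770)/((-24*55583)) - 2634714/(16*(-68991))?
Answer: 36592504021/15338907012 - √885/666996 ≈ 2.3856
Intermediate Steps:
p(P) = -133 + P + √2*√P (p(P) = (-133 + P) + √(2*P) = (-133 + P) + √2*√P = -133 + P + √2*√P)
p(1770)/((-24*55583)) - 2634714/(16*(-68991)) = (-133 + 1770 + √2*√1770)/((-24*55583)) - 2634714/(16*(-68991)) = (-133 + 1770 + 2*√885)/(-1333992) - 2634714/(-1103856) = (1637 + 2*√885)*(-1/1333992) - 2634714*(-1/1103856) = (-1637/1333992 - √885/666996) + 439119/183976 = 36592504021/15338907012 - √885/666996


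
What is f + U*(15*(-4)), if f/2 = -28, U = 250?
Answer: -15056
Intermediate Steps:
f = -56 (f = 2*(-28) = -56)
f + U*(15*(-4)) = -56 + 250*(15*(-4)) = -56 + 250*(-60) = -56 - 15000 = -15056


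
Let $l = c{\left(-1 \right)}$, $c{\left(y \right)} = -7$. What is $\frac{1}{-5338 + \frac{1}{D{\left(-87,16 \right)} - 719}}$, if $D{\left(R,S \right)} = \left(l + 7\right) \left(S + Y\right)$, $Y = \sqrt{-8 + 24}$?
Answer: $- \frac{719}{3838023} \approx -0.00018734$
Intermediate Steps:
$l = -7$
$Y = 4$ ($Y = \sqrt{16} = 4$)
$D{\left(R,S \right)} = 0$ ($D{\left(R,S \right)} = \left(-7 + 7\right) \left(S + 4\right) = 0 \left(4 + S\right) = 0$)
$\frac{1}{-5338 + \frac{1}{D{\left(-87,16 \right)} - 719}} = \frac{1}{-5338 + \frac{1}{0 - 719}} = \frac{1}{-5338 + \frac{1}{-719}} = \frac{1}{-5338 - \frac{1}{719}} = \frac{1}{- \frac{3838023}{719}} = - \frac{719}{3838023}$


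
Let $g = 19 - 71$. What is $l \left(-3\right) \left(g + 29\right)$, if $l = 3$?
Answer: $207$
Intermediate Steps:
$g = -52$ ($g = 19 - 71 = -52$)
$l \left(-3\right) \left(g + 29\right) = 3 \left(-3\right) \left(-52 + 29\right) = \left(-9\right) \left(-23\right) = 207$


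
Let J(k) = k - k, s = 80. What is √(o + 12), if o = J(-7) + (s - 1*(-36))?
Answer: 8*√2 ≈ 11.314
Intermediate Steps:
J(k) = 0
o = 116 (o = 0 + (80 - 1*(-36)) = 0 + (80 + 36) = 0 + 116 = 116)
√(o + 12) = √(116 + 12) = √128 = 8*√2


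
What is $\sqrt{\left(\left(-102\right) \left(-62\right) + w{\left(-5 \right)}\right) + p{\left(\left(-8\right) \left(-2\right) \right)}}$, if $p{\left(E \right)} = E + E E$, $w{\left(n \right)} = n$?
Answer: $13 \sqrt{39} \approx 81.185$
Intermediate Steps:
$p{\left(E \right)} = E + E^{2}$
$\sqrt{\left(\left(-102\right) \left(-62\right) + w{\left(-5 \right)}\right) + p{\left(\left(-8\right) \left(-2\right) \right)}} = \sqrt{\left(\left(-102\right) \left(-62\right) - 5\right) + \left(-8\right) \left(-2\right) \left(1 - -16\right)} = \sqrt{\left(6324 - 5\right) + 16 \left(1 + 16\right)} = \sqrt{6319 + 16 \cdot 17} = \sqrt{6319 + 272} = \sqrt{6591} = 13 \sqrt{39}$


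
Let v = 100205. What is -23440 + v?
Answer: 76765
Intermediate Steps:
-23440 + v = -23440 + 100205 = 76765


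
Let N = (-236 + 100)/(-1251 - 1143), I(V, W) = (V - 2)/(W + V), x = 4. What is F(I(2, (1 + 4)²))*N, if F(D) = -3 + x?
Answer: 68/1197 ≈ 0.056809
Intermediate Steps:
I(V, W) = (-2 + V)/(V + W)
N = 68/1197 (N = -136/(-2394) = -136*(-1/2394) = 68/1197 ≈ 0.056809)
F(D) = 1 (F(D) = -3 + 4 = 1)
F(I(2, (1 + 4)²))*N = 1*(68/1197) = 68/1197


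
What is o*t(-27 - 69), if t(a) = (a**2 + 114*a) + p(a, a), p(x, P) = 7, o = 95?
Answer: -163495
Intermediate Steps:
t(a) = 7 + a**2 + 114*a (t(a) = (a**2 + 114*a) + 7 = 7 + a**2 + 114*a)
o*t(-27 - 69) = 95*(7 + (-27 - 69)**2 + 114*(-27 - 69)) = 95*(7 + (-96)**2 + 114*(-96)) = 95*(7 + 9216 - 10944) = 95*(-1721) = -163495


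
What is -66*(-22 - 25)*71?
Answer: 220242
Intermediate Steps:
-66*(-22 - 25)*71 = -66*(-47)*71 = 3102*71 = 220242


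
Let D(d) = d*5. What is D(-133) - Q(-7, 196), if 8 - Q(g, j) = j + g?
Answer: -484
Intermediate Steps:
Q(g, j) = 8 - g - j (Q(g, j) = 8 - (j + g) = 8 - (g + j) = 8 + (-g - j) = 8 - g - j)
D(d) = 5*d
D(-133) - Q(-7, 196) = 5*(-133) - (8 - 1*(-7) - 1*196) = -665 - (8 + 7 - 196) = -665 - 1*(-181) = -665 + 181 = -484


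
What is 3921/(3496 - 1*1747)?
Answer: 1307/583 ≈ 2.2419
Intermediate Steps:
3921/(3496 - 1*1747) = 3921/(3496 - 1747) = 3921/1749 = 3921*(1/1749) = 1307/583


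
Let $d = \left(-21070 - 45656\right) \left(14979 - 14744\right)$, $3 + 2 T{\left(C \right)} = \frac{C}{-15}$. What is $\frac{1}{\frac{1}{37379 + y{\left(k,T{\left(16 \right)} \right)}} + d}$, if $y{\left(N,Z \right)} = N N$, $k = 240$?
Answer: $- \frac{94979}{1489328657189} \approx -6.3773 \cdot 10^{-8}$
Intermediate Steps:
$T{\left(C \right)} = - \frac{3}{2} - \frac{C}{30}$ ($T{\left(C \right)} = - \frac{3}{2} + \frac{C \frac{1}{-15}}{2} = - \frac{3}{2} + \frac{C \left(- \frac{1}{15}\right)}{2} = - \frac{3}{2} + \frac{\left(- \frac{1}{15}\right) C}{2} = - \frac{3}{2} - \frac{C}{30}$)
$y{\left(N,Z \right)} = N^{2}$
$d = -15680610$ ($d = \left(-66726\right) 235 = -15680610$)
$\frac{1}{\frac{1}{37379 + y{\left(k,T{\left(16 \right)} \right)}} + d} = \frac{1}{\frac{1}{37379 + 240^{2}} - 15680610} = \frac{1}{\frac{1}{37379 + 57600} - 15680610} = \frac{1}{\frac{1}{94979} - 15680610} = \frac{1}{- \frac{1489328657189}{94979}} = - \frac{94979}{1489328657189}$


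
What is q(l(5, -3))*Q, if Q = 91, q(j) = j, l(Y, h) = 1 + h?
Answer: -182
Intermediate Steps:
q(l(5, -3))*Q = (1 - 3)*91 = -2*91 = -182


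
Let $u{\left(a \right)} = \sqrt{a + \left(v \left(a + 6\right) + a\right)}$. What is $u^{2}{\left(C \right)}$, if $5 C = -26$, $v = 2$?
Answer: $- \frac{44}{5} \approx -8.8$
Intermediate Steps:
$C = - \frac{26}{5}$ ($C = \frac{1}{5} \left(-26\right) = - \frac{26}{5} \approx -5.2$)
$u{\left(a \right)} = \sqrt{12 + 4 a}$ ($u{\left(a \right)} = \sqrt{a + \left(2 \left(a + 6\right) + a\right)} = \sqrt{a + \left(2 \left(6 + a\right) + a\right)} = \sqrt{a + \left(\left(12 + 2 a\right) + a\right)} = \sqrt{a + \left(12 + 3 a\right)} = \sqrt{12 + 4 a}$)
$u^{2}{\left(C \right)} = \left(2 \sqrt{3 - \frac{26}{5}}\right)^{2} = \left(2 \sqrt{- \frac{11}{5}}\right)^{2} = \left(2 \frac{i \sqrt{55}}{5}\right)^{2} = \left(\frac{2 i \sqrt{55}}{5}\right)^{2} = - \frac{44}{5}$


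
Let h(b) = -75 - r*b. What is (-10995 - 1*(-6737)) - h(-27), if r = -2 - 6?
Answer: -3967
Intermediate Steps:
r = -8
h(b) = -75 + 8*b (h(b) = -75 - (-8)*b = -75 + 8*b)
(-10995 - 1*(-6737)) - h(-27) = (-10995 - 1*(-6737)) - (-75 + 8*(-27)) = (-10995 + 6737) - (-75 - 216) = -4258 - 1*(-291) = -4258 + 291 = -3967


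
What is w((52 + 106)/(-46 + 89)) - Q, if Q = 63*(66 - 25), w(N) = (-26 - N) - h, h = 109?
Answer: -117032/43 ≈ -2721.7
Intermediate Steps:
w(N) = -135 - N (w(N) = (-26 - N) - 1*109 = (-26 - N) - 109 = -135 - N)
Q = 2583 (Q = 63*41 = 2583)
w((52 + 106)/(-46 + 89)) - Q = (-135 - (52 + 106)/(-46 + 89)) - 1*2583 = (-135 - 158/43) - 2583 = -5963/43 - 2583 = -117032/43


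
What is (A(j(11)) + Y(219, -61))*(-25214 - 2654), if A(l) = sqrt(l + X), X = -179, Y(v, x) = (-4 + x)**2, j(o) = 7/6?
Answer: -117742300 - 13934*I*sqrt(6402)/3 ≈ -1.1774e+8 - 3.7163e+5*I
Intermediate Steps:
j(o) = 7/6 (j(o) = 7*(1/6) = 7/6)
A(l) = sqrt(-179 + l) (A(l) = sqrt(l - 179) = sqrt(-179 + l))
(A(j(11)) + Y(219, -61))*(-25214 - 2654) = (sqrt(-179 + 7/6) + (-4 - 61)**2)*(-25214 - 2654) = (sqrt(-1067/6) + (-65)**2)*(-27868) = (I*sqrt(6402)/6 + 4225)*(-27868) = (4225 + I*sqrt(6402)/6)*(-27868) = -117742300 - 13934*I*sqrt(6402)/3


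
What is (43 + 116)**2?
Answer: 25281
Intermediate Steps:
(43 + 116)**2 = 159**2 = 25281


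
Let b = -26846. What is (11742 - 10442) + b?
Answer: -25546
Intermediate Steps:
(11742 - 10442) + b = (11742 - 10442) - 26846 = 1300 - 26846 = -25546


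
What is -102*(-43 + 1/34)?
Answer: 4383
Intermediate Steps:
-102*(-43 + 1/34) = -102*(-1461/34) = 4383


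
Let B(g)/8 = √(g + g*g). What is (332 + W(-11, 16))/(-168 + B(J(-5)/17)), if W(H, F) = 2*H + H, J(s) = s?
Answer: -604877/340024 - 5083*I*√15/510036 ≈ -1.7789 - 0.038598*I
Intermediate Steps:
W(H, F) = 3*H
B(g) = 8*√(g + g²) (B(g) = 8*√(g + g*g) = 8*√(g + g²))
(332 + W(-11, 16))/(-168 + B(J(-5)/17)) = (332 + 3*(-11))/(-168 + 8*√((-5/17)*(1 - 5/17))) = (332 - 33)/(-168 + 8*√((-5*1/17)*(1 - 5*1/17))) = 299/(-168 + 8*√(-5*(1 - 5/17)/17)) = 299/(-168 + 8*√(-5/17*12/17)) = 299/(-168 + 8*√(-60/289)) = 299/(-168 + 8*(2*I*√15/17)) = 299/(-168 + 16*I*√15/17)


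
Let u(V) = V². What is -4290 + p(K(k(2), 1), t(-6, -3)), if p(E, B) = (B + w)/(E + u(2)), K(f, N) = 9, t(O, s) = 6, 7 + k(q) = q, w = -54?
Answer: -55818/13 ≈ -4293.7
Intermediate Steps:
k(q) = -7 + q
p(E, B) = (-54 + B)/(4 + E) (p(E, B) = (B - 54)/(E + 2²) = (-54 + B)/(E + 4) = (-54 + B)/(4 + E))
-4290 + p(K(k(2), 1), t(-6, -3)) = -4290 + (-54 + 6)/(4 + 9) = -4290 - 48/13 = -55818/13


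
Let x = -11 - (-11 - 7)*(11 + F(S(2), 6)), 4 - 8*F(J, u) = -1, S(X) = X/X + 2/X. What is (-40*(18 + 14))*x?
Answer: -253760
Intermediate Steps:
S(X) = 1 + 2/X
F(J, u) = 5/8 (F(J, u) = 1/2 - 1/8*(-1) = 1/2 + 1/8 = 5/8)
x = 793/4 (x = -11 - (-11 - 7)*(11 + 5/8) = -11 - (-18)*93/8 = -11 - 1*(-837/4) = -11 + 837/4 = 793/4 ≈ 198.25)
(-40*(18 + 14))*x = -40*(18 + 14)*(793/4) = -40*32*(793/4) = -1280*793/4 = -253760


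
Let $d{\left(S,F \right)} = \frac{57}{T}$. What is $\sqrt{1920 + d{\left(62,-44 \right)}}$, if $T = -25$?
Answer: $\frac{3 \sqrt{5327}}{5} \approx 43.792$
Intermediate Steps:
$d{\left(S,F \right)} = - \frac{57}{25}$ ($d{\left(S,F \right)} = \frac{57}{-25} = 57 \left(- \frac{1}{25}\right) = - \frac{57}{25}$)
$\sqrt{1920 + d{\left(62,-44 \right)}} = \sqrt{1920 - \frac{57}{25}} = \sqrt{\frac{47943}{25}} = \frac{3 \sqrt{5327}}{5}$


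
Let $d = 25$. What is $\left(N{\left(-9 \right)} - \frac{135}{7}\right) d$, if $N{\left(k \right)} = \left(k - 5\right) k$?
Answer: $\frac{18675}{7} \approx 2667.9$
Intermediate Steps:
$N{\left(k \right)} = k \left(-5 + k\right)$ ($N{\left(k \right)} = \left(-5 + k\right) k = k \left(-5 + k\right)$)
$\left(N{\left(-9 \right)} - \frac{135}{7}\right) d = \left(- 9 \left(-5 - 9\right) - \frac{135}{7}\right) 25 = \left(\left(-9\right) \left(-14\right) - \frac{135}{7}\right) 25 = \left(126 - \frac{135}{7}\right) 25 = \frac{747}{7} \cdot 25 = \frac{18675}{7}$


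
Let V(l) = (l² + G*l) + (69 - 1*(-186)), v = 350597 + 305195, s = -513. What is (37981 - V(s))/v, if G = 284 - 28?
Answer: -94115/655792 ≈ -0.14351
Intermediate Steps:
v = 655792
G = 256
V(l) = 255 + l² + 256*l (V(l) = (l² + 256*l) + (69 - 1*(-186)) = (l² + 256*l) + (69 + 186) = (l² + 256*l) + 255 = 255 + l² + 256*l)
(37981 - V(s))/v = (37981 - (255 + (-513)² + 256*(-513)))/655792 = (37981 - (255 + 263169 - 131328))*(1/655792) = (37981 - 1*132096)*(1/655792) = (37981 - 132096)*(1/655792) = -94115*1/655792 = -94115/655792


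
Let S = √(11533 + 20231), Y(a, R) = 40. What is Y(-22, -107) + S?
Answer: 40 + 2*√7941 ≈ 218.22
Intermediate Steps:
S = 2*√7941 (S = √31764 = 2*√7941 ≈ 178.22)
Y(-22, -107) + S = 40 + 2*√7941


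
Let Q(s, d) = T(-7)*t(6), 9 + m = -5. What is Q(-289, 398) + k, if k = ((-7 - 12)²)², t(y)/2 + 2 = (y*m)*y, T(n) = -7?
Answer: 137405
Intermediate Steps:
m = -14 (m = -9 - 5 = -14)
t(y) = -4 - 28*y² (t(y) = -4 + 2*((y*(-14))*y) = -4 + 2*((-14*y)*y) = -4 + 2*(-14*y²) = -4 - 28*y²)
k = 130321 (k = ((-19)²)² = 361² = 130321)
Q(s, d) = 7084 (Q(s, d) = -7*(-4 - 28*6²) = -7*(-4 - 28*36) = -7*(-4 - 1008) = -7*(-1012) = 7084)
Q(-289, 398) + k = 7084 + 130321 = 137405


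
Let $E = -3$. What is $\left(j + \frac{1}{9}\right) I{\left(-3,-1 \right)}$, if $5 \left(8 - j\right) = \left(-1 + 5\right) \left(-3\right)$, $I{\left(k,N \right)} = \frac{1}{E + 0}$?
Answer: $- \frac{473}{135} \approx -3.5037$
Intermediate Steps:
$I{\left(k,N \right)} = - \frac{1}{3}$ ($I{\left(k,N \right)} = \frac{1}{-3 + 0} = \frac{1}{-3} = - \frac{1}{3}$)
$j = \frac{52}{5}$ ($j = 8 - \frac{\left(-1 + 5\right) \left(-3\right)}{5} = 8 - \frac{4 \left(-3\right)}{5} = 8 - - \frac{12}{5} = 8 + \frac{12}{5} = \frac{52}{5} \approx 10.4$)
$\left(j + \frac{1}{9}\right) I{\left(-3,-1 \right)} = \left(\frac{52}{5} + \frac{1}{9}\right) \left(- \frac{1}{3}\right) = \frac{473}{45} \left(- \frac{1}{3}\right) = - \frac{473}{135}$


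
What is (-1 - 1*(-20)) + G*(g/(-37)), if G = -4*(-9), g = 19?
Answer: 19/37 ≈ 0.51351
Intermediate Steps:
G = 36
(-1 - 1*(-20)) + G*(g/(-37)) = (-1 - 1*(-20)) + 36*(19/(-37)) = (-1 + 20) + 36*(19*(-1/37)) = 19 + 36*(-19/37) = 19 - 684/37 = 19/37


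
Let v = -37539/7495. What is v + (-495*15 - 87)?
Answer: -56339979/7495 ≈ -7517.0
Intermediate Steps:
v = -37539/7495 (v = -37539*1/7495 = -37539/7495 ≈ -5.0085)
v + (-495*15 - 87) = -37539/7495 + (-495*15 - 87) = -37539/7495 + (-99*75 - 87) = -37539/7495 + (-7425 - 87) = -37539/7495 - 7512 = -56339979/7495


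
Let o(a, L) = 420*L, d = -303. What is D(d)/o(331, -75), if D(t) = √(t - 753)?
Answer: -I*√66/7875 ≈ -0.0010316*I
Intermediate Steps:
D(t) = √(-753 + t)
D(d)/o(331, -75) = √(-753 - 303)/((420*(-75))) = √(-1056)/(-31500) = (4*I*√66)*(-1/31500) = -I*√66/7875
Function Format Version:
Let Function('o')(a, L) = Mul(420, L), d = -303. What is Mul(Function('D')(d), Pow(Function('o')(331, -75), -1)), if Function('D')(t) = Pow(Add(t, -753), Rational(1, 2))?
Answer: Mul(Rational(-1, 7875), I, Pow(66, Rational(1, 2))) ≈ Mul(-0.0010316, I)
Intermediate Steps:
Function('D')(t) = Pow(Add(-753, t), Rational(1, 2))
Mul(Function('D')(d), Pow(Function('o')(331, -75), -1)) = Mul(Pow(Add(-753, -303), Rational(1, 2)), Pow(Mul(420, -75), -1)) = Mul(Pow(-1056, Rational(1, 2)), Pow(-31500, -1)) = Mul(Mul(4, I, Pow(66, Rational(1, 2))), Rational(-1, 31500)) = Mul(Rational(-1, 7875), I, Pow(66, Rational(1, 2)))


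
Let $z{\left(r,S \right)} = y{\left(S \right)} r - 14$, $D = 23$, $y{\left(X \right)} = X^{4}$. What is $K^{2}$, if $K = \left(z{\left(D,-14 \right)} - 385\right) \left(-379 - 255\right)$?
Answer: $313520648540289316$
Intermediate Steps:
$z{\left(r,S \right)} = -14 + r S^{4}$ ($z{\left(r,S \right)} = S^{4} r - 14 = r S^{4} - 14 = -14 + r S^{4}$)
$K = -559929146$ ($K = \left(\left(-14 + 23 \left(-14\right)^{4}\right) - 385\right) \left(-379 - 255\right) = \left(\left(-14 + 23 \cdot 38416\right) - 385\right) \left(-634\right) = \left(\left(-14 + 883568\right) - 385\right) \left(-634\right) = \left(883554 - 385\right) \left(-634\right) = 883169 \left(-634\right) = -559929146$)
$K^{2} = \left(-559929146\right)^{2} = 313520648540289316$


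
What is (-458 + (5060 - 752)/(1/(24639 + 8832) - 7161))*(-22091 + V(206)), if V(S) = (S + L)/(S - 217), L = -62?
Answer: 2672657212350916/263654413 ≈ 1.0137e+7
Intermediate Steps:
V(S) = (-62 + S)/(-217 + S) (V(S) = (S - 62)/(S - 217) = (-62 + S)/(-217 + S))
(-458 + (5060 - 752)/(1/(24639 + 8832) - 7161))*(-22091 + V(206)) = (-458 + (5060 - 752)/(1/(24639 + 8832) - 7161))*(-22091 + (-62 + 206)/(-217 + 206)) = (-458 + 4308/(1/33471 - 7161))*(-22091 + 144/(-11)) = (-458 + 4308/(1/33471 - 7161))*(-22091 - 1/11*144) = (-458 + 4308/(-239685830/33471))*(-22091 - 144/11) = (-458 + 4308*(-33471/239685830))*(-243145/11) = (-458 - 72096534/119842915)*(-243145/11) = -54960151604/119842915*(-243145/11) = 2672657212350916/263654413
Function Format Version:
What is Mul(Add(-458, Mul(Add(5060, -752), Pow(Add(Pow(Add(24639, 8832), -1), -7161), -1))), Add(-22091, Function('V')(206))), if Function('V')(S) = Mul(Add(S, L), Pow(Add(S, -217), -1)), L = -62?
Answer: Rational(2672657212350916, 263654413) ≈ 1.0137e+7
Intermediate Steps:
Function('V')(S) = Mul(Pow(Add(-217, S), -1), Add(-62, S)) (Function('V')(S) = Mul(Add(S, -62), Pow(Add(S, -217), -1)) = Mul(Add(-62, S), Pow(Add(-217, S), -1)) = Mul(Pow(Add(-217, S), -1), Add(-62, S)))
Mul(Add(-458, Mul(Add(5060, -752), Pow(Add(Pow(Add(24639, 8832), -1), -7161), -1))), Add(-22091, Function('V')(206))) = Mul(Add(-458, Mul(Add(5060, -752), Pow(Add(Pow(Add(24639, 8832), -1), -7161), -1))), Add(-22091, Mul(Pow(Add(-217, 206), -1), Add(-62, 206)))) = Mul(Add(-458, Mul(4308, Pow(Add(Pow(33471, -1), -7161), -1))), Add(-22091, Mul(Pow(-11, -1), 144))) = Mul(Add(-458, Mul(4308, Pow(Add(Rational(1, 33471), -7161), -1))), Add(-22091, Mul(Rational(-1, 11), 144))) = Mul(Add(-458, Mul(4308, Pow(Rational(-239685830, 33471), -1))), Add(-22091, Rational(-144, 11))) = Mul(Add(-458, Mul(4308, Rational(-33471, 239685830))), Rational(-243145, 11)) = Mul(Add(-458, Rational(-72096534, 119842915)), Rational(-243145, 11)) = Mul(Rational(-54960151604, 119842915), Rational(-243145, 11)) = Rational(2672657212350916, 263654413)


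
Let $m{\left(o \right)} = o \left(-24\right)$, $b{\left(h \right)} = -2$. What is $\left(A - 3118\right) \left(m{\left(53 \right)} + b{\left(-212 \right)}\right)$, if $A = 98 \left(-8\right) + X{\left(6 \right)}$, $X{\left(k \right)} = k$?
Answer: $4963504$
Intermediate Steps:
$m{\left(o \right)} = - 24 o$
$A = -778$ ($A = 98 \left(-8\right) + 6 = -784 + 6 = -778$)
$\left(A - 3118\right) \left(m{\left(53 \right)} + b{\left(-212 \right)}\right) = \left(-778 - 3118\right) \left(\left(-24\right) 53 - 2\right) = - 3896 \left(-1272 - 2\right) = \left(-3896\right) \left(-1274\right) = 4963504$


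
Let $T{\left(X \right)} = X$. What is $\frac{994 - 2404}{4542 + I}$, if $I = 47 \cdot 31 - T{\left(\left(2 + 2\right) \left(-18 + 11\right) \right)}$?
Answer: $- \frac{470}{2009} \approx -0.23395$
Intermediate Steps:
$I = 1485$ ($I = 47 \cdot 31 - \left(2 + 2\right) \left(-18 + 11\right) = 1457 - 4 \left(-7\right) = 1457 - -28 = 1457 + 28 = 1485$)
$\frac{994 - 2404}{4542 + I} = \frac{994 - 2404}{4542 + 1485} = - \frac{1410}{6027} = \left(-1410\right) \frac{1}{6027} = - \frac{470}{2009}$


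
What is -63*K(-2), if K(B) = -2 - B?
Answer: 0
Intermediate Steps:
-63*K(-2) = -63*(-2 - 1*(-2)) = -63*(-2 + 2) = -63*0 = 0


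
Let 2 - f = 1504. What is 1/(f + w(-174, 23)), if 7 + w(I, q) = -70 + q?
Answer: -1/1556 ≈ -0.00064267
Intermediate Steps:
f = -1502 (f = 2 - 1*1504 = 2 - 1504 = -1502)
w(I, q) = -77 + q (w(I, q) = -7 + (-70 + q) = -77 + q)
1/(f + w(-174, 23)) = 1/(-1502 + (-77 + 23)) = 1/(-1502 - 54) = 1/(-1556) = -1/1556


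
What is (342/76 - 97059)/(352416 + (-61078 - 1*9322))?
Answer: -194109/564032 ≈ -0.34415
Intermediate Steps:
(342/76 - 97059)/(352416 + (-61078 - 1*9322)) = (342*(1/76) - 97059)/(352416 + (-61078 - 9322)) = (9/2 - 97059)/(352416 - 70400) = -194109/2/282016 = -194109/2*1/282016 = -194109/564032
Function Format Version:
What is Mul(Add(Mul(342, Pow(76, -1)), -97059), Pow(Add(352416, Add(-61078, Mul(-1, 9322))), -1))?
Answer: Rational(-194109, 564032) ≈ -0.34415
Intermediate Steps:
Mul(Add(Mul(342, Pow(76, -1)), -97059), Pow(Add(352416, Add(-61078, Mul(-1, 9322))), -1)) = Mul(Add(Mul(342, Rational(1, 76)), -97059), Pow(Add(352416, Add(-61078, -9322)), -1)) = Mul(Add(Rational(9, 2), -97059), Pow(Add(352416, -70400), -1)) = Mul(Rational(-194109, 2), Pow(282016, -1)) = Mul(Rational(-194109, 2), Rational(1, 282016)) = Rational(-194109, 564032)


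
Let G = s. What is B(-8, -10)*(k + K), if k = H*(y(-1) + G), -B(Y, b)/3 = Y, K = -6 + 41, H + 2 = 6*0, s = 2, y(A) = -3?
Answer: 888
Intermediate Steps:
G = 2
H = -2 (H = -2 + 6*0 = -2 + 0 = -2)
K = 35
B(Y, b) = -3*Y
k = 2 (k = -2*(-3 + 2) = -2*(-1) = 2)
B(-8, -10)*(k + K) = (-3*(-8))*(2 + 35) = 24*37 = 888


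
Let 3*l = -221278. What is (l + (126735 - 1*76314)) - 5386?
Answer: -86173/3 ≈ -28724.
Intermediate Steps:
l = -221278/3 (l = (⅓)*(-221278) = -221278/3 ≈ -73759.)
(l + (126735 - 1*76314)) - 5386 = (-221278/3 + (126735 - 1*76314)) - 5386 = (-221278/3 + (126735 - 76314)) - 5386 = (-221278/3 + 50421) - 5386 = -70015/3 - 5386 = -86173/3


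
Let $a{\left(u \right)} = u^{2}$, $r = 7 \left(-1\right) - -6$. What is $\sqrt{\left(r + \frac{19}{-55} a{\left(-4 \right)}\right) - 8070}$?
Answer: $\frac{i \sqrt{24431495}}{55} \approx 89.87 i$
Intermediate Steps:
$r = -1$ ($r = -7 + 6 = -1$)
$\sqrt{\left(r + \frac{19}{-55} a{\left(-4 \right)}\right) - 8070} = \sqrt{\left(-1 + \frac{19}{-55} \left(-4\right)^{2}\right) - 8070} = \sqrt{\left(-1 + 19 \left(- \frac{1}{55}\right) 16\right) - 8070} = \sqrt{\left(-1 - \frac{304}{55}\right) - 8070} = \sqrt{- \frac{359}{55} - 8070} = \sqrt{- \frac{444209}{55}} = \frac{i \sqrt{24431495}}{55}$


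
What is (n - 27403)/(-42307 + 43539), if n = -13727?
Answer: -20565/616 ≈ -33.385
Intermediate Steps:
(n - 27403)/(-42307 + 43539) = (-13727 - 27403)/(-42307 + 43539) = -41130/1232 = -41130*1/1232 = -20565/616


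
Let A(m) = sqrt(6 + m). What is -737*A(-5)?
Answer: -737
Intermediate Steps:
-737*A(-5) = -737*sqrt(6 - 5) = -737*sqrt(1) = -737*1 = -737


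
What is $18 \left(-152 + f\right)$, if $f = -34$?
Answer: $-3348$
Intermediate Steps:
$18 \left(-152 + f\right) = 18 \left(-152 - 34\right) = 18 \left(-186\right) = -3348$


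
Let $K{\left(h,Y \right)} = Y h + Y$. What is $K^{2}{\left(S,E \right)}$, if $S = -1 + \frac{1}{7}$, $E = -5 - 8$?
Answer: $\frac{169}{49} \approx 3.449$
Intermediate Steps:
$E = -13$ ($E = -5 - 8 = -13$)
$S = - \frac{6}{7}$ ($S = -1 + \frac{1}{7} = - \frac{6}{7} \approx -0.85714$)
$K{\left(h,Y \right)} = Y + Y h$
$K^{2}{\left(S,E \right)} = \left(- 13 \left(1 - \frac{6}{7}\right)\right)^{2} = \left(\left(-13\right) \frac{1}{7}\right)^{2} = \left(- \frac{13}{7}\right)^{2} = \frac{169}{49}$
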